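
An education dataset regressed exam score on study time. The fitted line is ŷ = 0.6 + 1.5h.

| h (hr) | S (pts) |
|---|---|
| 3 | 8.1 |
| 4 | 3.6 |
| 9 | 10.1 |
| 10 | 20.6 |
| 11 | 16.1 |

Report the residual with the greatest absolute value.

r = 5

h=3: ŷ = 0.6 + 1.5·3 = 5.1; r = 8.1 − 5.1 = 3
h=4: ŷ = 0.6 + 1.5·4 = 6.6; r = 3.6 − 6.6 = -3
h=9: ŷ = 0.6 + 1.5·9 = 14.1; r = 10.1 − 14.1 = -4
h=10: ŷ = 0.6 + 1.5·10 = 15.6; r = 20.6 − 15.6 = 5
h=11: ŷ = 0.6 + 1.5·11 = 17.1; r = 16.1 − 17.1 = -1
Largest |r| is 5 at h = 10, residual 5.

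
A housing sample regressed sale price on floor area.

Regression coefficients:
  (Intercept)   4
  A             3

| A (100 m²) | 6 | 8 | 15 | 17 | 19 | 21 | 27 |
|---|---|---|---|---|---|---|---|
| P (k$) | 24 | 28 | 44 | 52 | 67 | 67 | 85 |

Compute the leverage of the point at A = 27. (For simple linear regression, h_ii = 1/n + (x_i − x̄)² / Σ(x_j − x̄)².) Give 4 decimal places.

Ā = (6 + 8 + 15 + 17 + 19 + 21 + 27)/7 = 16.1429
Σ(A − Ā)² = 102.878 + 66.3061 + 1.30612 + 0.734694 + 8.16327 + 23.5918 + 117.878 = 320.857
h = 1/7 + (10.8571)²/320.857 = 0.142857 + 0.367383 = 0.5102

h = 0.5102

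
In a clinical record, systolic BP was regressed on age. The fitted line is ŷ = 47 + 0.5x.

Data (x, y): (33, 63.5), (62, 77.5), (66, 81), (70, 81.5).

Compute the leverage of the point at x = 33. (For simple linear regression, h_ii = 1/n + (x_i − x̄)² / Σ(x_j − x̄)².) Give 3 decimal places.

h = 0.972

x̄ = (33 + 62 + 66 + 70)/4 = 57.75
Σ(x − x̄)² = 612.562 + 18.0625 + 68.0625 + 150.062 = 848.75
h = 1/4 + (-24.75)²/848.75 = 0.25 + 0.721723 = 0.972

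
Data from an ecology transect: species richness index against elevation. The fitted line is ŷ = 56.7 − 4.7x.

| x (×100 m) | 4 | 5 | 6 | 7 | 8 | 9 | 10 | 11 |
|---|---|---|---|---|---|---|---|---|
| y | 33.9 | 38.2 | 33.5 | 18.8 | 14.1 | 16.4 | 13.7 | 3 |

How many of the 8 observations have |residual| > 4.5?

4

x=4: ŷ = 56.7 − 4.7·4 = 37.9; e = 33.9 − 37.9 = -4
x=5: ŷ = 56.7 − 4.7·5 = 33.2; e = 38.2 − 33.2 = 5
x=6: ŷ = 56.7 − 4.7·6 = 28.5; e = 33.5 − 28.5 = 5
x=7: ŷ = 56.7 − 4.7·7 = 23.8; e = 18.8 − 23.8 = -5
x=8: ŷ = 56.7 − 4.7·8 = 19.1; e = 14.1 − 19.1 = -5
x=9: ŷ = 56.7 − 4.7·9 = 14.4; e = 16.4 − 14.4 = 2
x=10: ŷ = 56.7 − 4.7·10 = 9.7; e = 13.7 − 9.7 = 4
x=11: ŷ = 56.7 − 4.7·11 = 5; e = 3 − 5 = -2
|e| > 4.5: x=5 (|e|=5), x=6 (|e|=5), x=7 (|e|=5), x=8 (|e|=5) → 4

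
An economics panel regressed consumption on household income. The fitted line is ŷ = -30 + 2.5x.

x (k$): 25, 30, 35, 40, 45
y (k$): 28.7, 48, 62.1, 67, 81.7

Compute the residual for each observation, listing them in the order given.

x=25: ŷ = -30 + 2.5·25 = 32.5; e = 28.7 − 32.5 = -3.8
x=30: ŷ = -30 + 2.5·30 = 45; e = 48 − 45 = 3
x=35: ŷ = -30 + 2.5·35 = 57.5; e = 62.1 − 57.5 = 4.6
x=40: ŷ = -30 + 2.5·40 = 70; e = 67 − 70 = -3
x=45: ŷ = -30 + 2.5·45 = 82.5; e = 81.7 − 82.5 = -0.8

-3.8, 3, 4.6, -3, -0.8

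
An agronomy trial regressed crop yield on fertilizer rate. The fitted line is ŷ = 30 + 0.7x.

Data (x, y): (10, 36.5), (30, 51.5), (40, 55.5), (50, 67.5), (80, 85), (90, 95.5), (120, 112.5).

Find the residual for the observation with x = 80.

ŷ = 30 + 0.7·80 = 86
r = 85 − 86 = -1

r = -1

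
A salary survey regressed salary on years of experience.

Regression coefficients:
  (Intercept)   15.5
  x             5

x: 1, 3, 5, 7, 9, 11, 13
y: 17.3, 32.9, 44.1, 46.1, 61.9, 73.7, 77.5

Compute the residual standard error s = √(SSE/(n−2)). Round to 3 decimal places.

x=1: ŷ = 15.5 + 5·1 = 20.5; r = 17.3 − 20.5 = -3.2
x=3: ŷ = 15.5 + 5·3 = 30.5; r = 32.9 − 30.5 = 2.4
x=5: ŷ = 15.5 + 5·5 = 40.5; r = 44.1 − 40.5 = 3.6
x=7: ŷ = 15.5 + 5·7 = 50.5; r = 46.1 − 50.5 = -4.4
x=9: ŷ = 15.5 + 5·9 = 60.5; r = 61.9 − 60.5 = 1.4
x=11: ŷ = 15.5 + 5·11 = 70.5; r = 73.7 − 70.5 = 3.2
x=13: ŷ = 15.5 + 5·13 = 80.5; r = 77.5 − 80.5 = -3
SSE = 10.24 + 5.76 + 12.96 + 19.36 + 1.96 + 10.24 + 9 = 69.52
s = √(69.52/5) = √13.904 ≈ 3.729

s = 3.729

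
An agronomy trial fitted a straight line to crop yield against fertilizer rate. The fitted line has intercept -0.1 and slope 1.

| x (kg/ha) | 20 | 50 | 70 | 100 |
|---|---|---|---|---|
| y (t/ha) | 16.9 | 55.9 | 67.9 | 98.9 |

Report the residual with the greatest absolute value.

x=20: ŷ = -0.1 + 20 = 19.9; e = 16.9 − 19.9 = -3
x=50: ŷ = -0.1 + 50 = 49.9; e = 55.9 − 49.9 = 6
x=70: ŷ = -0.1 + 70 = 69.9; e = 67.9 − 69.9 = -2
x=100: ŷ = -0.1 + 100 = 99.9; e = 98.9 − 99.9 = -1
Largest |e| is 6 at x = 50, residual 6.

e = 6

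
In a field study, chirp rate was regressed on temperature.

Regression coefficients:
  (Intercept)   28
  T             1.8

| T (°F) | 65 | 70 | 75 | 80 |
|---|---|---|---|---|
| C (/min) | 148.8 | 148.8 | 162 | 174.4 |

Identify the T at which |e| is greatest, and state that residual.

T=65: ŷ = 28 + 1.8·65 = 145; e = 148.8 − 145 = 3.8
T=70: ŷ = 28 + 1.8·70 = 154; e = 148.8 − 154 = -5.2
T=75: ŷ = 28 + 1.8·75 = 163; e = 162 − 163 = -1
T=80: ŷ = 28 + 1.8·80 = 172; e = 174.4 − 172 = 2.4
Largest |e| is 5.2 at T = 70, residual -5.2.

T = 70, e = -5.2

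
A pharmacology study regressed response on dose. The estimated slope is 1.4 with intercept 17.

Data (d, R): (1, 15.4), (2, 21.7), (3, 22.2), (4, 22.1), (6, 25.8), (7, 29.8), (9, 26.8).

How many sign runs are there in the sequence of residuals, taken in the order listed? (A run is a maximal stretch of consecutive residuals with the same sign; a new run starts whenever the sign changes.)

d=1: ŷ = 17 + 1.4·1 = 18.4; e = 15.4 − 18.4 = -3
d=2: ŷ = 17 + 1.4·2 = 19.8; e = 21.7 − 19.8 = 1.9
d=3: ŷ = 17 + 1.4·3 = 21.2; e = 22.2 − 21.2 = 1
d=4: ŷ = 17 + 1.4·4 = 22.6; e = 22.1 − 22.6 = -0.5
d=6: ŷ = 17 + 1.4·6 = 25.4; e = 25.8 − 25.4 = 0.4
d=7: ŷ = 17 + 1.4·7 = 26.8; e = 29.8 − 26.8 = 3
d=9: ŷ = 17 + 1.4·9 = 29.6; e = 26.8 − 29.6 = -2.8
Signs: − + + − + + −
Runs: −×1, +×2, −×1, +×2, −×1 → 5

5 runs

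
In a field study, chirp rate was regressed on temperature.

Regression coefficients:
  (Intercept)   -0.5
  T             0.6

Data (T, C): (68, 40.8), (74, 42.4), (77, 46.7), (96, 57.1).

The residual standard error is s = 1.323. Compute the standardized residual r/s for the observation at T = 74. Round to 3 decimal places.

ŷ = -0.5 + 0.6·74 = 43.9
r = 42.4 − 43.9 = -1.5
r/s = -1.5 / 1.323 = -1.134

-1.134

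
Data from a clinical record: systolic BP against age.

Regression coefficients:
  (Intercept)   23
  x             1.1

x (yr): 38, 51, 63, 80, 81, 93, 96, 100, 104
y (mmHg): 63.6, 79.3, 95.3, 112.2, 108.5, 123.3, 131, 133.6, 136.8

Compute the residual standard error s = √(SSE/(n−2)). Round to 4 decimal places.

x=38: ŷ = 23 + 1.1·38 = 64.8; r = 63.6 − 64.8 = -1.2
x=51: ŷ = 23 + 1.1·51 = 79.1; r = 79.3 − 79.1 = 0.2
x=63: ŷ = 23 + 1.1·63 = 92.3; r = 95.3 − 92.3 = 3
x=80: ŷ = 23 + 1.1·80 = 111; r = 112.2 − 111 = 1.2
x=81: ŷ = 23 + 1.1·81 = 112.1; r = 108.5 − 112.1 = -3.6
x=93: ŷ = 23 + 1.1·93 = 125.3; r = 123.3 − 125.3 = -2
x=96: ŷ = 23 + 1.1·96 = 128.6; r = 131 − 128.6 = 2.4
x=100: ŷ = 23 + 1.1·100 = 133; r = 133.6 − 133 = 0.6
x=104: ŷ = 23 + 1.1·104 = 137.4; r = 136.8 − 137.4 = -0.6
SSE = 1.44 + 0.04 + 9 + 1.44 + 12.96 + 4 + 5.76 + 0.36 + 0.36 = 35.36
s = √(35.36/7) = √5.05143 ≈ 2.2475

s = 2.2475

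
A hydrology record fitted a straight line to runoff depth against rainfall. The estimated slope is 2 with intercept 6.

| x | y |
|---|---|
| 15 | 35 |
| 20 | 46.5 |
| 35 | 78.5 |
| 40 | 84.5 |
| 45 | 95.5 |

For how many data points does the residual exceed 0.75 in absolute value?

3

x=15: ŷ = 6 + 2·15 = 36; r = 35 − 36 = -1
x=20: ŷ = 6 + 2·20 = 46; r = 46.5 − 46 = 0.5
x=35: ŷ = 6 + 2·35 = 76; r = 78.5 − 76 = 2.5
x=40: ŷ = 6 + 2·40 = 86; r = 84.5 − 86 = -1.5
x=45: ŷ = 6 + 2·45 = 96; r = 95.5 − 96 = -0.5
|r| > 0.75: x=15 (|r|=1), x=35 (|r|=2.5), x=40 (|r|=1.5) → 3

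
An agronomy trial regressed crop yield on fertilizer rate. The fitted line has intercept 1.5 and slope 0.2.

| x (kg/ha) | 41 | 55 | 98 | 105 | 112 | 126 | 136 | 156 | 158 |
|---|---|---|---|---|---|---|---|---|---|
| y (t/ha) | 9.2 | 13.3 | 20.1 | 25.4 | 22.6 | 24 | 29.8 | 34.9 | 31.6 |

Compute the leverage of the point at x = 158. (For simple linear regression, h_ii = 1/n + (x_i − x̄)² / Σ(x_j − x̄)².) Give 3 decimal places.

x̄ = (41 + 55 + 98 + 105 + 112 + 126 + 136 + 156 + 158)/9 = 109.667
Σ(x − x̄)² = 4715.11 + 2988.44 + 136.111 + 21.7778 + 5.44444 + 266.778 + 693.444 + 2146.78 + 2336.11 = 13310
h = 1/9 + (48.3333)²/13310 = 0.111111 + 0.175515 = 0.287

h = 0.287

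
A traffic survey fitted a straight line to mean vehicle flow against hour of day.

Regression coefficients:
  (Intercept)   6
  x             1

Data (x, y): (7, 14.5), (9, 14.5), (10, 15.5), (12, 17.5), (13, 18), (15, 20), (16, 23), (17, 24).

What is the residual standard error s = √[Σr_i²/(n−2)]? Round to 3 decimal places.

s = 1.080

x=7: ŷ = 6 + 7 = 13; r = 14.5 − 13 = 1.5
x=9: ŷ = 6 + 9 = 15; r = 14.5 − 15 = -0.5
x=10: ŷ = 6 + 10 = 16; r = 15.5 − 16 = -0.5
x=12: ŷ = 6 + 12 = 18; r = 17.5 − 18 = -0.5
x=13: ŷ = 6 + 13 = 19; r = 18 − 19 = -1
x=15: ŷ = 6 + 15 = 21; r = 20 − 21 = -1
x=16: ŷ = 6 + 16 = 22; r = 23 − 22 = 1
x=17: ŷ = 6 + 17 = 23; r = 24 − 23 = 1
SSE = 2.25 + 0.25 + 0.25 + 0.25 + 1 + 1 + 1 + 1 = 7
s = √(7/6) = √1.16667 ≈ 1.080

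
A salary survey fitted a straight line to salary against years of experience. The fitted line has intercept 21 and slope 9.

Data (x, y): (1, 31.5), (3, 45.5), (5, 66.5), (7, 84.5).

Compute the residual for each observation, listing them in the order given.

x=1: ŷ = 21 + 9·1 = 30; r = 31.5 − 30 = 1.5
x=3: ŷ = 21 + 9·3 = 48; r = 45.5 − 48 = -2.5
x=5: ŷ = 21 + 9·5 = 66; r = 66.5 − 66 = 0.5
x=7: ŷ = 21 + 9·7 = 84; r = 84.5 − 84 = 0.5

1.5, -2.5, 0.5, 0.5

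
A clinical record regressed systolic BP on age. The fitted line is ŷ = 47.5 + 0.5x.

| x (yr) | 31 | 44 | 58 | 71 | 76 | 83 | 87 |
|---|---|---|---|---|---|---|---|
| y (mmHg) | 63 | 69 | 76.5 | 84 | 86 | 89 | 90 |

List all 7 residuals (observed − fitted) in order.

0, -0.5, 0, 1, 0.5, 0, -1

x=31: ŷ = 47.5 + 0.5·31 = 63; r = 63 − 63 = 0
x=44: ŷ = 47.5 + 0.5·44 = 69.5; r = 69 − 69.5 = -0.5
x=58: ŷ = 47.5 + 0.5·58 = 76.5; r = 76.5 − 76.5 = 0
x=71: ŷ = 47.5 + 0.5·71 = 83; r = 84 − 83 = 1
x=76: ŷ = 47.5 + 0.5·76 = 85.5; r = 86 − 85.5 = 0.5
x=83: ŷ = 47.5 + 0.5·83 = 89; r = 89 − 89 = 0
x=87: ŷ = 47.5 + 0.5·87 = 91; r = 90 − 91 = -1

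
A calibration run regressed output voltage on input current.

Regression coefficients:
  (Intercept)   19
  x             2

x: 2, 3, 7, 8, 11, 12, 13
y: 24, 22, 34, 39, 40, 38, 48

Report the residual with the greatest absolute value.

x=2: ŷ = 19 + 2·2 = 23; r = 24 − 23 = 1
x=3: ŷ = 19 + 2·3 = 25; r = 22 − 25 = -3
x=7: ŷ = 19 + 2·7 = 33; r = 34 − 33 = 1
x=8: ŷ = 19 + 2·8 = 35; r = 39 − 35 = 4
x=11: ŷ = 19 + 2·11 = 41; r = 40 − 41 = -1
x=12: ŷ = 19 + 2·12 = 43; r = 38 − 43 = -5
x=13: ŷ = 19 + 2·13 = 45; r = 48 − 45 = 3
Largest |r| is 5 at x = 12, residual -5.

r = -5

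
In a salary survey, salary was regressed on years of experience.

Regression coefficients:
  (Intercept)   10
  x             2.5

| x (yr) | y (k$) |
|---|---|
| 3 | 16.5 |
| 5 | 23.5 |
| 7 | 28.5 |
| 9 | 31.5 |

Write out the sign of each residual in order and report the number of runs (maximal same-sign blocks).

3 runs

x=3: ŷ = 10 + 2.5·3 = 17.5; e = 16.5 − 17.5 = -1
x=5: ŷ = 10 + 2.5·5 = 22.5; e = 23.5 − 22.5 = 1
x=7: ŷ = 10 + 2.5·7 = 27.5; e = 28.5 − 27.5 = 1
x=9: ŷ = 10 + 2.5·9 = 32.5; e = 31.5 − 32.5 = -1
Signs: − + + −
Runs: −×1, +×2, −×1 → 3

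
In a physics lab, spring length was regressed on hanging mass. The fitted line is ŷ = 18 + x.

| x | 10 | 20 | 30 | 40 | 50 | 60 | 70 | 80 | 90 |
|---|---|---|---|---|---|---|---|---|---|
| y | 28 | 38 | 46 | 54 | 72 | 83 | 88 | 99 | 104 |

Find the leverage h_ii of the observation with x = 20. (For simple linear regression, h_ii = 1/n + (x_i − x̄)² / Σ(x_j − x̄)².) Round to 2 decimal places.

h = 0.26

x̄ = (10 + 20 + 30 + 40 + 50 + 60 + 70 + 80 + 90)/9 = 50
Σ(x − x̄)² = 1600 + 900 + 400 + 100 + 0 + 100 + 400 + 900 + 1600 = 6000
h = 1/9 + (-30)²/6000 = 0.111111 + 0.15 = 0.26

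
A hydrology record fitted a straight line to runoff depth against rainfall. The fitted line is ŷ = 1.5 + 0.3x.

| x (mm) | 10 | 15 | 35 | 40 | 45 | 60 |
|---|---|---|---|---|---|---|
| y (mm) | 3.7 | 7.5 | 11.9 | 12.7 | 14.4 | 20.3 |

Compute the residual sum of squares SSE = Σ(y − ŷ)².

x=10: ŷ = 1.5 + 0.3·10 = 4.5; e = 3.7 − 4.5 = -0.8
x=15: ŷ = 1.5 + 0.3·15 = 6; e = 7.5 − 6 = 1.5
x=35: ŷ = 1.5 + 0.3·35 = 12; e = 11.9 − 12 = -0.1
x=40: ŷ = 1.5 + 0.3·40 = 13.5; e = 12.7 − 13.5 = -0.8
x=45: ŷ = 1.5 + 0.3·45 = 15; e = 14.4 − 15 = -0.6
x=60: ŷ = 1.5 + 0.3·60 = 19.5; e = 20.3 − 19.5 = 0.8
SSE = 0.64 + 2.25 + 0.01 + 0.64 + 0.36 + 0.64 = 4.54

SSE = 4.54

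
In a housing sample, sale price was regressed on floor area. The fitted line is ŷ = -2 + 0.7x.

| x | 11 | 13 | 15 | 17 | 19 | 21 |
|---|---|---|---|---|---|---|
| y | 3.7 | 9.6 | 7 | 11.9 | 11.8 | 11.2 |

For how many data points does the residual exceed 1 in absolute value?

5

x=11: ŷ = -2 + 0.7·11 = 5.7; e = 3.7 − 5.7 = -2
x=13: ŷ = -2 + 0.7·13 = 7.1; e = 9.6 − 7.1 = 2.5
x=15: ŷ = -2 + 0.7·15 = 8.5; e = 7 − 8.5 = -1.5
x=17: ŷ = -2 + 0.7·17 = 9.9; e = 11.9 − 9.9 = 2
x=19: ŷ = -2 + 0.7·19 = 11.3; e = 11.8 − 11.3 = 0.5
x=21: ŷ = -2 + 0.7·21 = 12.7; e = 11.2 − 12.7 = -1.5
|e| > 1: x=11 (|e|=2), x=13 (|e|=2.5), x=15 (|e|=1.5), x=17 (|e|=2), x=21 (|e|=1.5) → 5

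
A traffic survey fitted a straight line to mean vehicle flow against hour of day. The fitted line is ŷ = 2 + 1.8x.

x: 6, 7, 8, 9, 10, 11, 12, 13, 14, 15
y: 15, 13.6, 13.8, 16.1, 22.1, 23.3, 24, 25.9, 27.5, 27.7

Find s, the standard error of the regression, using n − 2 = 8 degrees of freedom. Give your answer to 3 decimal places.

s = 1.798

x=6: ŷ = 2 + 1.8·6 = 12.8; r = 15 − 12.8 = 2.2
x=7: ŷ = 2 + 1.8·7 = 14.6; r = 13.6 − 14.6 = -1
x=8: ŷ = 2 + 1.8·8 = 16.4; r = 13.8 − 16.4 = -2.6
x=9: ŷ = 2 + 1.8·9 = 18.2; r = 16.1 − 18.2 = -2.1
x=10: ŷ = 2 + 1.8·10 = 20; r = 22.1 − 20 = 2.1
x=11: ŷ = 2 + 1.8·11 = 21.8; r = 23.3 − 21.8 = 1.5
x=12: ŷ = 2 + 1.8·12 = 23.6; r = 24 − 23.6 = 0.4
x=13: ŷ = 2 + 1.8·13 = 25.4; r = 25.9 − 25.4 = 0.5
x=14: ŷ = 2 + 1.8·14 = 27.2; r = 27.5 − 27.2 = 0.3
x=15: ŷ = 2 + 1.8·15 = 29; r = 27.7 − 29 = -1.3
SSE = 4.84 + 1 + 6.76 + 4.41 + 4.41 + 2.25 + 0.16 + 0.25 + 0.09 + 1.69 = 25.86
s = √(25.86/8) = √3.2325 ≈ 1.798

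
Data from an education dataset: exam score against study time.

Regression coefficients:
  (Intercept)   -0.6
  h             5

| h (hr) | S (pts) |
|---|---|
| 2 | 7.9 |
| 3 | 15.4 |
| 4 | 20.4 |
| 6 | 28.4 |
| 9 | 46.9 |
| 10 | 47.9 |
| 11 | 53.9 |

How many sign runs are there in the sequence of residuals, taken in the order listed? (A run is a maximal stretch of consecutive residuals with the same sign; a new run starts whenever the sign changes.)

5 runs

h=2: ŷ = -0.6 + 5·2 = 9.4; e = 7.9 − 9.4 = -1.5
h=3: ŷ = -0.6 + 5·3 = 14.4; e = 15.4 − 14.4 = 1
h=4: ŷ = -0.6 + 5·4 = 19.4; e = 20.4 − 19.4 = 1
h=6: ŷ = -0.6 + 5·6 = 29.4; e = 28.4 − 29.4 = -1
h=9: ŷ = -0.6 + 5·9 = 44.4; e = 46.9 − 44.4 = 2.5
h=10: ŷ = -0.6 + 5·10 = 49.4; e = 47.9 − 49.4 = -1.5
h=11: ŷ = -0.6 + 5·11 = 54.4; e = 53.9 − 54.4 = -0.5
Signs: − + + − + − −
Runs: −×1, +×2, −×1, +×1, −×2 → 5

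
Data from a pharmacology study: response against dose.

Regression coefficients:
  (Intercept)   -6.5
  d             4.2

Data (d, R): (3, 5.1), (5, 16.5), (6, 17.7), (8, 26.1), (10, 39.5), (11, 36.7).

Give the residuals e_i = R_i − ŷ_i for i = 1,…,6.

d=3: ŷ = -6.5 + 4.2·3 = 6.1; e = 5.1 − 6.1 = -1
d=5: ŷ = -6.5 + 4.2·5 = 14.5; e = 16.5 − 14.5 = 2
d=6: ŷ = -6.5 + 4.2·6 = 18.7; e = 17.7 − 18.7 = -1
d=8: ŷ = -6.5 + 4.2·8 = 27.1; e = 26.1 − 27.1 = -1
d=10: ŷ = -6.5 + 4.2·10 = 35.5; e = 39.5 − 35.5 = 4
d=11: ŷ = -6.5 + 4.2·11 = 39.7; e = 36.7 − 39.7 = -3

-1, 2, -1, -1, 4, -3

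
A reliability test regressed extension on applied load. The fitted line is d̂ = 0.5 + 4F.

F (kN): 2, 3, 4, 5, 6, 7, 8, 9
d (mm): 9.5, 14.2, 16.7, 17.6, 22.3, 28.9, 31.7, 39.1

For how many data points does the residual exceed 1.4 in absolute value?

4

F=2: d̂ = 0.5 + 4·2 = 8.5; e = 9.5 − 8.5 = 1
F=3: d̂ = 0.5 + 4·3 = 12.5; e = 14.2 − 12.5 = 1.7
F=4: d̂ = 0.5 + 4·4 = 16.5; e = 16.7 − 16.5 = 0.2
F=5: d̂ = 0.5 + 4·5 = 20.5; e = 17.6 − 20.5 = -2.9
F=6: d̂ = 0.5 + 4·6 = 24.5; e = 22.3 − 24.5 = -2.2
F=7: d̂ = 0.5 + 4·7 = 28.5; e = 28.9 − 28.5 = 0.4
F=8: d̂ = 0.5 + 4·8 = 32.5; e = 31.7 − 32.5 = -0.8
F=9: d̂ = 0.5 + 4·9 = 36.5; e = 39.1 − 36.5 = 2.6
|e| > 1.4: F=3 (|e|=1.7), F=5 (|e|=2.9), F=6 (|e|=2.2), F=9 (|e|=2.6) → 4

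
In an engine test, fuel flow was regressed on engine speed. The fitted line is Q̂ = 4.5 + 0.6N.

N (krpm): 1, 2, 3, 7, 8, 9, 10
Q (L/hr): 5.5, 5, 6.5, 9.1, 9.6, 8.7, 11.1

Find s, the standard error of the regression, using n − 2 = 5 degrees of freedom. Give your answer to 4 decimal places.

N=1: Q̂ = 4.5 + 0.6·1 = 5.1; r = 5.5 − 5.1 = 0.4
N=2: Q̂ = 4.5 + 0.6·2 = 5.7; r = 5 − 5.7 = -0.7
N=3: Q̂ = 4.5 + 0.6·3 = 6.3; r = 6.5 − 6.3 = 0.2
N=7: Q̂ = 4.5 + 0.6·7 = 8.7; r = 9.1 − 8.7 = 0.4
N=8: Q̂ = 4.5 + 0.6·8 = 9.3; r = 9.6 − 9.3 = 0.3
N=9: Q̂ = 4.5 + 0.6·9 = 9.9; r = 8.7 − 9.9 = -1.2
N=10: Q̂ = 4.5 + 0.6·10 = 10.5; r = 11.1 − 10.5 = 0.6
SSE = 0.16 + 0.49 + 0.04 + 0.16 + 0.09 + 1.44 + 0.36 = 2.74
s = √(2.74/5) = √0.548 ≈ 0.7403

s = 0.7403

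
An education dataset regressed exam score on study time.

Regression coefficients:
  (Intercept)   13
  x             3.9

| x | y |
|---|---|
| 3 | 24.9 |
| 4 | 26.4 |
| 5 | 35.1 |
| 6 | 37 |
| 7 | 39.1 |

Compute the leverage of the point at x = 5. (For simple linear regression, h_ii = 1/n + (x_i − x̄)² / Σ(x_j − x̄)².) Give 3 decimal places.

h = 0.200

x̄ = (3 + 4 + 5 + 6 + 7)/5 = 5
Σ(x − x̄)² = 4 + 1 + 0 + 1 + 4 = 10
h = 1/5 + (0)²/10 = 0.2 + 0 = 0.200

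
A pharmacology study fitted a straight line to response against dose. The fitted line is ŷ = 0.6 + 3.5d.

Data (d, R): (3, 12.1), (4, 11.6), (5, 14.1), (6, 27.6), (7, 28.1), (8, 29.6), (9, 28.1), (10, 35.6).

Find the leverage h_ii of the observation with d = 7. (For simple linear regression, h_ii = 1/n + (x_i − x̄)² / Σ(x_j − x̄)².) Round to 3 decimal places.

d̄ = (3 + 4 + 5 + 6 + 7 + 8 + 9 + 10)/8 = 6.5
Σ(d − d̄)² = 12.25 + 6.25 + 2.25 + 0.25 + 0.25 + 2.25 + 6.25 + 12.25 = 42
h = 1/8 + (0.5)²/42 = 0.125 + 0.00595238 = 0.131

h = 0.131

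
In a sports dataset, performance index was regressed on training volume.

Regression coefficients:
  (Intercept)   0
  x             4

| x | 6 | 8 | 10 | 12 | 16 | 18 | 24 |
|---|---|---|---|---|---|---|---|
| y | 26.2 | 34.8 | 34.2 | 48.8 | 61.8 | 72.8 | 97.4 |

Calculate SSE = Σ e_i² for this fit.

x=6: ŷ = 4·6 = 24; e = 26.2 − 24 = 2.2
x=8: ŷ = 4·8 = 32; e = 34.8 − 32 = 2.8
x=10: ŷ = 4·10 = 40; e = 34.2 − 40 = -5.8
x=12: ŷ = 4·12 = 48; e = 48.8 − 48 = 0.8
x=16: ŷ = 4·16 = 64; e = 61.8 − 64 = -2.2
x=18: ŷ = 4·18 = 72; e = 72.8 − 72 = 0.8
x=24: ŷ = 4·24 = 96; e = 97.4 − 96 = 1.4
SSE = 4.84 + 7.84 + 33.64 + 0.64 + 4.84 + 0.64 + 1.96 = 54.4

SSE = 54.4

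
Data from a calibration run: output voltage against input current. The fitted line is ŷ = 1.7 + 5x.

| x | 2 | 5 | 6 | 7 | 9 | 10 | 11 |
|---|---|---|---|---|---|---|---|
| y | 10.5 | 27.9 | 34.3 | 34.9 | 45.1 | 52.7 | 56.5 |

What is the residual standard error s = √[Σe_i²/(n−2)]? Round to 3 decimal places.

x=2: ŷ = 1.7 + 5·2 = 11.7; e = 10.5 − 11.7 = -1.2
x=5: ŷ = 1.7 + 5·5 = 26.7; e = 27.9 − 26.7 = 1.2
x=6: ŷ = 1.7 + 5·6 = 31.7; e = 34.3 − 31.7 = 2.6
x=7: ŷ = 1.7 + 5·7 = 36.7; e = 34.9 − 36.7 = -1.8
x=9: ŷ = 1.7 + 5·9 = 46.7; e = 45.1 − 46.7 = -1.6
x=10: ŷ = 1.7 + 5·10 = 51.7; e = 52.7 − 51.7 = 1
x=11: ŷ = 1.7 + 5·11 = 56.7; e = 56.5 − 56.7 = -0.2
SSE = 1.44 + 1.44 + 6.76 + 3.24 + 2.56 + 1 + 0.04 = 16.48
s = √(16.48/5) = √3.296 ≈ 1.815

s = 1.815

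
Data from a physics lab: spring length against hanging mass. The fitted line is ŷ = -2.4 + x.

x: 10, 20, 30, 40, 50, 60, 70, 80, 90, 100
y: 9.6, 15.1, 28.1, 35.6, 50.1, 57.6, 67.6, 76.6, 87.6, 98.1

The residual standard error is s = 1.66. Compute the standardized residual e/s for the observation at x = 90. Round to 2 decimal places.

ŷ = -2.4 + 90 = 87.6
e = 87.6 − 87.6 = 0
e/s = 0 / 1.66 = 0.00

0.00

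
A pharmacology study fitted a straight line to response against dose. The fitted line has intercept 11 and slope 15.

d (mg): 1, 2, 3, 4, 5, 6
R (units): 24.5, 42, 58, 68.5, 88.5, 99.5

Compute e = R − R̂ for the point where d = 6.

R̂ = 11 + 15·6 = 101
e = 99.5 − 101 = -1.5

e = -1.5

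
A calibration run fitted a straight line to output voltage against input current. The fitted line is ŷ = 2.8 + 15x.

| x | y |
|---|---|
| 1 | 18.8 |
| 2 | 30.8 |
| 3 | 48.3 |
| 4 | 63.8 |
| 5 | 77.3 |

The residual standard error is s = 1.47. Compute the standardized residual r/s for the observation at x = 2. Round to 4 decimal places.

ŷ = 2.8 + 15·2 = 32.8
r = 30.8 − 32.8 = -2
r/s = -2 / 1.47 = -1.3605

-1.3605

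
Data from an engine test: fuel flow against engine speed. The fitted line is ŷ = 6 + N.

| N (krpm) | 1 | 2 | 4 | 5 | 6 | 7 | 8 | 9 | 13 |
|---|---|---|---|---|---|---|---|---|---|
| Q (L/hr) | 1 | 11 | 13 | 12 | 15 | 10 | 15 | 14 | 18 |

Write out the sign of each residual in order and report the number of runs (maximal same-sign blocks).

N=1: ŷ = 6 + 1 = 7; r = 1 − 7 = -6
N=2: ŷ = 6 + 2 = 8; r = 11 − 8 = 3
N=4: ŷ = 6 + 4 = 10; r = 13 − 10 = 3
N=5: ŷ = 6 + 5 = 11; r = 12 − 11 = 1
N=6: ŷ = 6 + 6 = 12; r = 15 − 12 = 3
N=7: ŷ = 6 + 7 = 13; r = 10 − 13 = -3
N=8: ŷ = 6 + 8 = 14; r = 15 − 14 = 1
N=9: ŷ = 6 + 9 = 15; r = 14 − 15 = -1
N=13: ŷ = 6 + 13 = 19; r = 18 − 19 = -1
Signs: − + + + + − + − −
Runs: −×1, +×4, −×1, +×1, −×2 → 5

5 runs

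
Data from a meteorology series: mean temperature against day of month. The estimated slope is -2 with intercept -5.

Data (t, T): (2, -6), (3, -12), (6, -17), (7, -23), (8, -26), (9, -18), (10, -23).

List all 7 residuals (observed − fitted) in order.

t=2: ŷ = -5 − 2·2 = -9; r = -6 − (-9) = 3
t=3: ŷ = -5 − 2·3 = -11; r = -12 − (-11) = -1
t=6: ŷ = -5 − 2·6 = -17; r = -17 − (-17) = 0
t=7: ŷ = -5 − 2·7 = -19; r = -23 − (-19) = -4
t=8: ŷ = -5 − 2·8 = -21; r = -26 − (-21) = -5
t=9: ŷ = -5 − 2·9 = -23; r = -18 − (-23) = 5
t=10: ŷ = -5 − 2·10 = -25; r = -23 − (-25) = 2

3, -1, 0, -4, -5, 5, 2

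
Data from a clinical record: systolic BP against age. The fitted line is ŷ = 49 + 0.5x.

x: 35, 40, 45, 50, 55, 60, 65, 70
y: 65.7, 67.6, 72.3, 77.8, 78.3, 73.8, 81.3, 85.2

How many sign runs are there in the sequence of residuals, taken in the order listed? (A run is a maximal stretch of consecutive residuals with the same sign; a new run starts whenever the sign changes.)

4 runs

x=35: ŷ = 49 + 0.5·35 = 66.5; r = 65.7 − 66.5 = -0.8
x=40: ŷ = 49 + 0.5·40 = 69; r = 67.6 − 69 = -1.4
x=45: ŷ = 49 + 0.5·45 = 71.5; r = 72.3 − 71.5 = 0.8
x=50: ŷ = 49 + 0.5·50 = 74; r = 77.8 − 74 = 3.8
x=55: ŷ = 49 + 0.5·55 = 76.5; r = 78.3 − 76.5 = 1.8
x=60: ŷ = 49 + 0.5·60 = 79; r = 73.8 − 79 = -5.2
x=65: ŷ = 49 + 0.5·65 = 81.5; r = 81.3 − 81.5 = -0.2
x=70: ŷ = 49 + 0.5·70 = 84; r = 85.2 − 84 = 1.2
Signs: − − + + + − − +
Runs: −×2, +×3, −×2, +×1 → 4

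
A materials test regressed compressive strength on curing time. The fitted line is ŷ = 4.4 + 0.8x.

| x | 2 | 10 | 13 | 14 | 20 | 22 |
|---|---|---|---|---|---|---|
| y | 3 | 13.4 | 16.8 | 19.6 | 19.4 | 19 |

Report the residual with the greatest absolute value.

x=2: ŷ = 4.4 + 0.8·2 = 6; r = 3 − 6 = -3
x=10: ŷ = 4.4 + 0.8·10 = 12.4; r = 13.4 − 12.4 = 1
x=13: ŷ = 4.4 + 0.8·13 = 14.8; r = 16.8 − 14.8 = 2
x=14: ŷ = 4.4 + 0.8·14 = 15.6; r = 19.6 − 15.6 = 4
x=20: ŷ = 4.4 + 0.8·20 = 20.4; r = 19.4 − 20.4 = -1
x=22: ŷ = 4.4 + 0.8·22 = 22; r = 19 − 22 = -3
Largest |r| is 4 at x = 14, residual 4.

r = 4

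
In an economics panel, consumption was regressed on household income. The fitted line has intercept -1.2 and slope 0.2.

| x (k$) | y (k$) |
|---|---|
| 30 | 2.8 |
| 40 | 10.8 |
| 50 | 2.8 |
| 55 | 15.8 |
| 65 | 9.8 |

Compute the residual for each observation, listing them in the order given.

-2, 4, -6, 6, -2

x=30: ŷ = -1.2 + 0.2·30 = 4.8; r = 2.8 − 4.8 = -2
x=40: ŷ = -1.2 + 0.2·40 = 6.8; r = 10.8 − 6.8 = 4
x=50: ŷ = -1.2 + 0.2·50 = 8.8; r = 2.8 − 8.8 = -6
x=55: ŷ = -1.2 + 0.2·55 = 9.8; r = 15.8 − 9.8 = 6
x=65: ŷ = -1.2 + 0.2·65 = 11.8; r = 9.8 − 11.8 = -2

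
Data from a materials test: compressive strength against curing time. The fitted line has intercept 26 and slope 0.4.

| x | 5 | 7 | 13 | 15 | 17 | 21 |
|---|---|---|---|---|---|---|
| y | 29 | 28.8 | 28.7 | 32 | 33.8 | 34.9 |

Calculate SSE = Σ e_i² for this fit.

x=5: ŷ = 26 + 0.4·5 = 28; e = 29 − 28 = 1
x=7: ŷ = 26 + 0.4·7 = 28.8; e = 28.8 − 28.8 = 0
x=13: ŷ = 26 + 0.4·13 = 31.2; e = 28.7 − 31.2 = -2.5
x=15: ŷ = 26 + 0.4·15 = 32; e = 32 − 32 = 0
x=17: ŷ = 26 + 0.4·17 = 32.8; e = 33.8 − 32.8 = 1
x=21: ŷ = 26 + 0.4·21 = 34.4; e = 34.9 − 34.4 = 0.5
SSE = 1 + 0 + 6.25 + 0 + 1 + 0.25 = 8.5

SSE = 8.5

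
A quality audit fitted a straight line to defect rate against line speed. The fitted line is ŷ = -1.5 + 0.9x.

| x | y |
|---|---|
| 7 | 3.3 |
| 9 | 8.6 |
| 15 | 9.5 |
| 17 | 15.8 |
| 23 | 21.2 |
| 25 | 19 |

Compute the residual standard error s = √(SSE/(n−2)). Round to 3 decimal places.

s = 2.475

x=7: ŷ = -1.5 + 0.9·7 = 4.8; r = 3.3 − 4.8 = -1.5
x=9: ŷ = -1.5 + 0.9·9 = 6.6; r = 8.6 − 6.6 = 2
x=15: ŷ = -1.5 + 0.9·15 = 12; r = 9.5 − 12 = -2.5
x=17: ŷ = -1.5 + 0.9·17 = 13.8; r = 15.8 − 13.8 = 2
x=23: ŷ = -1.5 + 0.9·23 = 19.2; r = 21.2 − 19.2 = 2
x=25: ŷ = -1.5 + 0.9·25 = 21; r = 19 − 21 = -2
SSE = 2.25 + 4 + 6.25 + 4 + 4 + 4 = 24.5
s = √(24.5/4) = √6.125 ≈ 2.475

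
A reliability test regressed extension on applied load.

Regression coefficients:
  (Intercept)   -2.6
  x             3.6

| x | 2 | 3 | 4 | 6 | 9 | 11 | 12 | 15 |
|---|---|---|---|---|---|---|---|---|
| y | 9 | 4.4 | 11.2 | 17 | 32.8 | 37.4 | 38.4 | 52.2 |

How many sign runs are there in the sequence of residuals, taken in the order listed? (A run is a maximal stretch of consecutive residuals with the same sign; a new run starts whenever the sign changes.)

x=2: ŷ = -2.6 + 3.6·2 = 4.6; e = 9 − 4.6 = 4.4
x=3: ŷ = -2.6 + 3.6·3 = 8.2; e = 4.4 − 8.2 = -3.8
x=4: ŷ = -2.6 + 3.6·4 = 11.8; e = 11.2 − 11.8 = -0.6
x=6: ŷ = -2.6 + 3.6·6 = 19; e = 17 − 19 = -2
x=9: ŷ = -2.6 + 3.6·9 = 29.8; e = 32.8 − 29.8 = 3
x=11: ŷ = -2.6 + 3.6·11 = 37; e = 37.4 − 37 = 0.4
x=12: ŷ = -2.6 + 3.6·12 = 40.6; e = 38.4 − 40.6 = -2.2
x=15: ŷ = -2.6 + 3.6·15 = 51.4; e = 52.2 − 51.4 = 0.8
Signs: + − − − + + − +
Runs: +×1, −×3, +×2, −×1, +×1 → 5

5 runs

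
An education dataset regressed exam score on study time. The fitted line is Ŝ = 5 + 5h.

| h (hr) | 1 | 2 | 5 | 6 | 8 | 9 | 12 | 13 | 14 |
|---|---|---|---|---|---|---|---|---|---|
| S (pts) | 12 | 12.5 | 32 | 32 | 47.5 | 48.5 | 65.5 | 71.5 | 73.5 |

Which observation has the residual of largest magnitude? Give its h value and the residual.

h = 6, e = -3

h=1: Ŝ = 5 + 5·1 = 10; e = 12 − 10 = 2
h=2: Ŝ = 5 + 5·2 = 15; e = 12.5 − 15 = -2.5
h=5: Ŝ = 5 + 5·5 = 30; e = 32 − 30 = 2
h=6: Ŝ = 5 + 5·6 = 35; e = 32 − 35 = -3
h=8: Ŝ = 5 + 5·8 = 45; e = 47.5 − 45 = 2.5
h=9: Ŝ = 5 + 5·9 = 50; e = 48.5 − 50 = -1.5
h=12: Ŝ = 5 + 5·12 = 65; e = 65.5 − 65 = 0.5
h=13: Ŝ = 5 + 5·13 = 70; e = 71.5 − 70 = 1.5
h=14: Ŝ = 5 + 5·14 = 75; e = 73.5 − 75 = -1.5
Largest |e| is 3 at h = 6, residual -3.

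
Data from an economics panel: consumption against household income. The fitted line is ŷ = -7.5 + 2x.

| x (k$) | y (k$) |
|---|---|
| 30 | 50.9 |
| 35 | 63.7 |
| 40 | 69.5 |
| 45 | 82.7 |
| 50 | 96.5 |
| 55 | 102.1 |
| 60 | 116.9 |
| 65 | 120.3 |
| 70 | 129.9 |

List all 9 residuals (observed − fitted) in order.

-1.6, 1.2, -3, 0.2, 4, -0.4, 4.4, -2.2, -2.6

x=30: ŷ = -7.5 + 2·30 = 52.5; r = 50.9 − 52.5 = -1.6
x=35: ŷ = -7.5 + 2·35 = 62.5; r = 63.7 − 62.5 = 1.2
x=40: ŷ = -7.5 + 2·40 = 72.5; r = 69.5 − 72.5 = -3
x=45: ŷ = -7.5 + 2·45 = 82.5; r = 82.7 − 82.5 = 0.2
x=50: ŷ = -7.5 + 2·50 = 92.5; r = 96.5 − 92.5 = 4
x=55: ŷ = -7.5 + 2·55 = 102.5; r = 102.1 − 102.5 = -0.4
x=60: ŷ = -7.5 + 2·60 = 112.5; r = 116.9 − 112.5 = 4.4
x=65: ŷ = -7.5 + 2·65 = 122.5; r = 120.3 − 122.5 = -2.2
x=70: ŷ = -7.5 + 2·70 = 132.5; r = 129.9 − 132.5 = -2.6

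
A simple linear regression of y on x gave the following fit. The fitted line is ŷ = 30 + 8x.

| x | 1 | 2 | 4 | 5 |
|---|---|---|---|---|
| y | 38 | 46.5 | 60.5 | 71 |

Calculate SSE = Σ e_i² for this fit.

x=1: ŷ = 30 + 8·1 = 38; e = 38 − 38 = 0
x=2: ŷ = 30 + 8·2 = 46; e = 46.5 − 46 = 0.5
x=4: ŷ = 30 + 8·4 = 62; e = 60.5 − 62 = -1.5
x=5: ŷ = 30 + 8·5 = 70; e = 71 − 70 = 1
SSE = 0 + 0.25 + 2.25 + 1 = 3.5

SSE = 3.5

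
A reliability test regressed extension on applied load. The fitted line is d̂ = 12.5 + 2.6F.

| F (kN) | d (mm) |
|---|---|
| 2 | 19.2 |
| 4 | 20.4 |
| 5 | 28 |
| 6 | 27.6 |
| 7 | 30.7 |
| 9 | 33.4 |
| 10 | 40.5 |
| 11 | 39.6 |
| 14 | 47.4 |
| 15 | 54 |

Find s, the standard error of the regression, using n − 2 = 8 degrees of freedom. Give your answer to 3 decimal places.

s = 2.121

F=2: d̂ = 12.5 + 2.6·2 = 17.7; r = 19.2 − 17.7 = 1.5
F=4: d̂ = 12.5 + 2.6·4 = 22.9; r = 20.4 − 22.9 = -2.5
F=5: d̂ = 12.5 + 2.6·5 = 25.5; r = 28 − 25.5 = 2.5
F=6: d̂ = 12.5 + 2.6·6 = 28.1; r = 27.6 − 28.1 = -0.5
F=7: d̂ = 12.5 + 2.6·7 = 30.7; r = 30.7 − 30.7 = 0
F=9: d̂ = 12.5 + 2.6·9 = 35.9; r = 33.4 − 35.9 = -2.5
F=10: d̂ = 12.5 + 2.6·10 = 38.5; r = 40.5 − 38.5 = 2
F=11: d̂ = 12.5 + 2.6·11 = 41.1; r = 39.6 − 41.1 = -1.5
F=14: d̂ = 12.5 + 2.6·14 = 48.9; r = 47.4 − 48.9 = -1.5
F=15: d̂ = 12.5 + 2.6·15 = 51.5; r = 54 − 51.5 = 2.5
SSE = 2.25 + 6.25 + 6.25 + 0.25 + 0 + 6.25 + 4 + 2.25 + 2.25 + 6.25 = 36
s = √(36/8) = √4.5 ≈ 2.121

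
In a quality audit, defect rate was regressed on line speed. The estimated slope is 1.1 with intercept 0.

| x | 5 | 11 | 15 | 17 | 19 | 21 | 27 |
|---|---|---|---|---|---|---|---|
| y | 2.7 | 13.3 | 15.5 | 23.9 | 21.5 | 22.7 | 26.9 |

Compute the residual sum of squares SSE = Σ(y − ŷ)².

x=5: ŷ = 1.1·5 = 5.5; e = 2.7 − 5.5 = -2.8
x=11: ŷ = 1.1·11 = 12.1; e = 13.3 − 12.1 = 1.2
x=15: ŷ = 1.1·15 = 16.5; e = 15.5 − 16.5 = -1
x=17: ŷ = 1.1·17 = 18.7; e = 23.9 − 18.7 = 5.2
x=19: ŷ = 1.1·19 = 20.9; e = 21.5 − 20.9 = 0.6
x=21: ŷ = 1.1·21 = 23.1; e = 22.7 − 23.1 = -0.4
x=27: ŷ = 1.1·27 = 29.7; e = 26.9 − 29.7 = -2.8
SSE = 7.84 + 1.44 + 1 + 27.04 + 0.36 + 0.16 + 7.84 = 45.68

SSE = 45.68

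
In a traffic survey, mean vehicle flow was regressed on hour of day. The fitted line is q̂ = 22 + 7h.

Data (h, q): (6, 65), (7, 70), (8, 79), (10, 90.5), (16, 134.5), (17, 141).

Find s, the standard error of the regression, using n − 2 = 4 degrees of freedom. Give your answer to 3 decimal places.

h=6: q̂ = 22 + 7·6 = 64; e = 65 − 64 = 1
h=7: q̂ = 22 + 7·7 = 71; e = 70 − 71 = -1
h=8: q̂ = 22 + 7·8 = 78; e = 79 − 78 = 1
h=10: q̂ = 22 + 7·10 = 92; e = 90.5 − 92 = -1.5
h=16: q̂ = 22 + 7·16 = 134; e = 134.5 − 134 = 0.5
h=17: q̂ = 22 + 7·17 = 141; e = 141 − 141 = 0
SSE = 1 + 1 + 1 + 2.25 + 0.25 + 0 = 5.5
s = √(5.5/4) = √1.375 ≈ 1.173

s = 1.173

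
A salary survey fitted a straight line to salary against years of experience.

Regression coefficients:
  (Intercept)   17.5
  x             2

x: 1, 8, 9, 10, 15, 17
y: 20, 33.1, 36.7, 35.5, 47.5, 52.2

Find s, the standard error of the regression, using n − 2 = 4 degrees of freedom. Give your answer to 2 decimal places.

x=1: ŷ = 17.5 + 2·1 = 19.5; e = 20 − 19.5 = 0.5
x=8: ŷ = 17.5 + 2·8 = 33.5; e = 33.1 − 33.5 = -0.4
x=9: ŷ = 17.5 + 2·9 = 35.5; e = 36.7 − 35.5 = 1.2
x=10: ŷ = 17.5 + 2·10 = 37.5; e = 35.5 − 37.5 = -2
x=15: ŷ = 17.5 + 2·15 = 47.5; e = 47.5 − 47.5 = 0
x=17: ŷ = 17.5 + 2·17 = 51.5; e = 52.2 − 51.5 = 0.7
SSE = 0.25 + 0.16 + 1.44 + 4 + 0 + 0.49 = 6.34
s = √(6.34/4) = √1.585 ≈ 1.26

s = 1.26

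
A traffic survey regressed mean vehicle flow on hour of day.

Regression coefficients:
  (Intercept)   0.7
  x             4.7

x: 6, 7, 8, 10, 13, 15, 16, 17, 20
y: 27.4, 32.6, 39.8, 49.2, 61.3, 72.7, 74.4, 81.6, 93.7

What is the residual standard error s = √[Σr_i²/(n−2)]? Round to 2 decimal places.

x=6: ŷ = 0.7 + 4.7·6 = 28.9; r = 27.4 − 28.9 = -1.5
x=7: ŷ = 0.7 + 4.7·7 = 33.6; r = 32.6 − 33.6 = -1
x=8: ŷ = 0.7 + 4.7·8 = 38.3; r = 39.8 − 38.3 = 1.5
x=10: ŷ = 0.7 + 4.7·10 = 47.7; r = 49.2 − 47.7 = 1.5
x=13: ŷ = 0.7 + 4.7·13 = 61.8; r = 61.3 − 61.8 = -0.5
x=15: ŷ = 0.7 + 4.7·15 = 71.2; r = 72.7 − 71.2 = 1.5
x=16: ŷ = 0.7 + 4.7·16 = 75.9; r = 74.4 − 75.9 = -1.5
x=17: ŷ = 0.7 + 4.7·17 = 80.6; r = 81.6 − 80.6 = 1
x=20: ŷ = 0.7 + 4.7·20 = 94.7; r = 93.7 − 94.7 = -1
SSE = 2.25 + 1 + 2.25 + 2.25 + 0.25 + 2.25 + 2.25 + 1 + 1 = 14.5
s = √(14.5/7) = √2.07143 ≈ 1.44

s = 1.44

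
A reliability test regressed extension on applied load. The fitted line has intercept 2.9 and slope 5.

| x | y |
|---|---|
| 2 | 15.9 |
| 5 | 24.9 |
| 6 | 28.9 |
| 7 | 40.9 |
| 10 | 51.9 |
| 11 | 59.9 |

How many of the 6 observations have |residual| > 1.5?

x=2: ŷ = 2.9 + 5·2 = 12.9; e = 15.9 − 12.9 = 3
x=5: ŷ = 2.9 + 5·5 = 27.9; e = 24.9 − 27.9 = -3
x=6: ŷ = 2.9 + 5·6 = 32.9; e = 28.9 − 32.9 = -4
x=7: ŷ = 2.9 + 5·7 = 37.9; e = 40.9 − 37.9 = 3
x=10: ŷ = 2.9 + 5·10 = 52.9; e = 51.9 − 52.9 = -1
x=11: ŷ = 2.9 + 5·11 = 57.9; e = 59.9 − 57.9 = 2
|e| > 1.5: x=2 (|e|=3), x=5 (|e|=3), x=6 (|e|=4), x=7 (|e|=3), x=11 (|e|=2) → 5

5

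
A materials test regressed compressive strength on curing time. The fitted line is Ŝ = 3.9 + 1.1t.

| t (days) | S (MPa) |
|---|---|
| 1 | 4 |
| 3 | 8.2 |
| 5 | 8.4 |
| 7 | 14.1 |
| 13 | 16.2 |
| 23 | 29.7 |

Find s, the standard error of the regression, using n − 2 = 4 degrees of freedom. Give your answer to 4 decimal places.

s = 1.8371

t=1: Ŝ = 3.9 + 1.1·1 = 5; e = 4 − 5 = -1
t=3: Ŝ = 3.9 + 1.1·3 = 7.2; e = 8.2 − 7.2 = 1
t=5: Ŝ = 3.9 + 1.1·5 = 9.4; e = 8.4 − 9.4 = -1
t=7: Ŝ = 3.9 + 1.1·7 = 11.6; e = 14.1 − 11.6 = 2.5
t=13: Ŝ = 3.9 + 1.1·13 = 18.2; e = 16.2 − 18.2 = -2
t=23: Ŝ = 3.9 + 1.1·23 = 29.2; e = 29.7 − 29.2 = 0.5
SSE = 1 + 1 + 1 + 6.25 + 4 + 0.25 = 13.5
s = √(13.5/4) = √3.375 ≈ 1.8371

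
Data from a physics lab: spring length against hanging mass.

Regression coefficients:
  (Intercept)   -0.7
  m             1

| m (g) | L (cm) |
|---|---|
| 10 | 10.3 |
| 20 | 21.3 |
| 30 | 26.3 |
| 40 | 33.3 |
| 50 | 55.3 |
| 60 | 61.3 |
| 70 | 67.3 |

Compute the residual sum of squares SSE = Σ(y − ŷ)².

m=10: ŷ = -0.7 + 10 = 9.3; e = 10.3 − 9.3 = 1
m=20: ŷ = -0.7 + 20 = 19.3; e = 21.3 − 19.3 = 2
m=30: ŷ = -0.7 + 30 = 29.3; e = 26.3 − 29.3 = -3
m=40: ŷ = -0.7 + 40 = 39.3; e = 33.3 − 39.3 = -6
m=50: ŷ = -0.7 + 50 = 49.3; e = 55.3 − 49.3 = 6
m=60: ŷ = -0.7 + 60 = 59.3; e = 61.3 − 59.3 = 2
m=70: ŷ = -0.7 + 70 = 69.3; e = 67.3 − 69.3 = -2
SSE = 1 + 4 + 9 + 36 + 36 + 4 + 4 = 94

SSE = 94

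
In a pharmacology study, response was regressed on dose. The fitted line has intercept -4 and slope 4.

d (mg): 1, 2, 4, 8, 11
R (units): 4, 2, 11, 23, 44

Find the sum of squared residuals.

d=1: ŷ = -4 + 4·1 = 0; e = 4 − 0 = 4
d=2: ŷ = -4 + 4·2 = 4; e = 2 − 4 = -2
d=4: ŷ = -4 + 4·4 = 12; e = 11 − 12 = -1
d=8: ŷ = -4 + 4·8 = 28; e = 23 − 28 = -5
d=11: ŷ = -4 + 4·11 = 40; e = 44 − 40 = 4
SSE = 16 + 4 + 1 + 25 + 16 = 62

SSE = 62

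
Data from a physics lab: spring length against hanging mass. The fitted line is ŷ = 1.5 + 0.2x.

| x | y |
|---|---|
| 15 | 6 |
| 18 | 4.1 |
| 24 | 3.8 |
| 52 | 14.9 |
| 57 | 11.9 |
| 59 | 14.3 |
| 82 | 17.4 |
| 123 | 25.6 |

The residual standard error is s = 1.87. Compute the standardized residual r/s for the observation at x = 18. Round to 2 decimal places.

ŷ = 1.5 + 0.2·18 = 5.1
r = 4.1 − 5.1 = -1
r/s = -1 / 1.87 = -0.53

-0.53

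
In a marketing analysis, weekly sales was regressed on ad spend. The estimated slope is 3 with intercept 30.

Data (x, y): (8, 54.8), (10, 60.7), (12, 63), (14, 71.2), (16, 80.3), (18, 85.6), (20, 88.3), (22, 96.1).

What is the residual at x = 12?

ŷ = 30 + 3·12 = 66
e = 63 − 66 = -3

e = -3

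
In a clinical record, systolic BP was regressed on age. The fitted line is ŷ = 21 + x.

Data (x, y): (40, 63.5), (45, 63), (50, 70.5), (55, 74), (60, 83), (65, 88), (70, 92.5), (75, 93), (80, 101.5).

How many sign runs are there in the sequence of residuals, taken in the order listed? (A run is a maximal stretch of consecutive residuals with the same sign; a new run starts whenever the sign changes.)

5 runs

x=40: ŷ = 21 + 40 = 61; r = 63.5 − 61 = 2.5
x=45: ŷ = 21 + 45 = 66; r = 63 − 66 = -3
x=50: ŷ = 21 + 50 = 71; r = 70.5 − 71 = -0.5
x=55: ŷ = 21 + 55 = 76; r = 74 − 76 = -2
x=60: ŷ = 21 + 60 = 81; r = 83 − 81 = 2
x=65: ŷ = 21 + 65 = 86; r = 88 − 86 = 2
x=70: ŷ = 21 + 70 = 91; r = 92.5 − 91 = 1.5
x=75: ŷ = 21 + 75 = 96; r = 93 − 96 = -3
x=80: ŷ = 21 + 80 = 101; r = 101.5 − 101 = 0.5
Signs: + − − − + + + − +
Runs: +×1, −×3, +×3, −×1, +×1 → 5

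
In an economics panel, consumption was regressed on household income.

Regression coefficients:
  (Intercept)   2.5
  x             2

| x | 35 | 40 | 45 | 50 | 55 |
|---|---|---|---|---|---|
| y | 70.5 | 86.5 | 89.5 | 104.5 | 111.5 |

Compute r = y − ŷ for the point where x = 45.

ŷ = 2.5 + 2·45 = 92.5
r = 89.5 − 92.5 = -3

r = -3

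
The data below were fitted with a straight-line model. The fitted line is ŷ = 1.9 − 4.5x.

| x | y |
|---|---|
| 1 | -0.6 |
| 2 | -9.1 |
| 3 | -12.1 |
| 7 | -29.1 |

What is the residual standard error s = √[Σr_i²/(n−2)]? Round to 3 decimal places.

x=1: ŷ = 1.9 − 4.5·1 = -2.6; r = -0.6 − (-2.6) = 2
x=2: ŷ = 1.9 − 4.5·2 = -7.1; r = -9.1 − (-7.1) = -2
x=3: ŷ = 1.9 − 4.5·3 = -11.6; r = -12.1 − (-11.6) = -0.5
x=7: ŷ = 1.9 − 4.5·7 = -29.6; r = -29.1 − (-29.6) = 0.5
SSE = 4 + 4 + 0.25 + 0.25 = 8.5
s = √(8.5/2) = √4.25 ≈ 2.062

s = 2.062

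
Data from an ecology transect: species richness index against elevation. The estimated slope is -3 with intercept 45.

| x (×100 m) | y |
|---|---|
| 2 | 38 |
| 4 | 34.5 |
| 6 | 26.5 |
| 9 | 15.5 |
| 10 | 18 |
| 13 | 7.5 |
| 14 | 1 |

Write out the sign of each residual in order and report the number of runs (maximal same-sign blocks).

5 runs

x=2: ŷ = 45 − 3·2 = 39; e = 38 − 39 = -1
x=4: ŷ = 45 − 3·4 = 33; e = 34.5 − 33 = 1.5
x=6: ŷ = 45 − 3·6 = 27; e = 26.5 − 27 = -0.5
x=9: ŷ = 45 − 3·9 = 18; e = 15.5 − 18 = -2.5
x=10: ŷ = 45 − 3·10 = 15; e = 18 − 15 = 3
x=13: ŷ = 45 − 3·13 = 6; e = 7.5 − 6 = 1.5
x=14: ŷ = 45 − 3·14 = 3; e = 1 − 3 = -2
Signs: − + − − + + −
Runs: −×1, +×1, −×2, +×2, −×1 → 5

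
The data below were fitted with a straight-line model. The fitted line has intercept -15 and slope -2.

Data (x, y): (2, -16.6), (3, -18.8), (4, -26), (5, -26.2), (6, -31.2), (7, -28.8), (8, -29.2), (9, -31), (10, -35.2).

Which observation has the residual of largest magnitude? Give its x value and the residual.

x=2: ŷ = -15 − 2·2 = -19; r = -16.6 − (-19) = 2.4
x=3: ŷ = -15 − 2·3 = -21; r = -18.8 − (-21) = 2.2
x=4: ŷ = -15 − 2·4 = -23; r = -26 − (-23) = -3
x=5: ŷ = -15 − 2·5 = -25; r = -26.2 − (-25) = -1.2
x=6: ŷ = -15 − 2·6 = -27; r = -31.2 − (-27) = -4.2
x=7: ŷ = -15 − 2·7 = -29; r = -28.8 − (-29) = 0.2
x=8: ŷ = -15 − 2·8 = -31; r = -29.2 − (-31) = 1.8
x=9: ŷ = -15 − 2·9 = -33; r = -31 − (-33) = 2
x=10: ŷ = -15 − 2·10 = -35; r = -35.2 − (-35) = -0.2
Largest |r| is 4.2 at x = 6, residual -4.2.

x = 6, r = -4.2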